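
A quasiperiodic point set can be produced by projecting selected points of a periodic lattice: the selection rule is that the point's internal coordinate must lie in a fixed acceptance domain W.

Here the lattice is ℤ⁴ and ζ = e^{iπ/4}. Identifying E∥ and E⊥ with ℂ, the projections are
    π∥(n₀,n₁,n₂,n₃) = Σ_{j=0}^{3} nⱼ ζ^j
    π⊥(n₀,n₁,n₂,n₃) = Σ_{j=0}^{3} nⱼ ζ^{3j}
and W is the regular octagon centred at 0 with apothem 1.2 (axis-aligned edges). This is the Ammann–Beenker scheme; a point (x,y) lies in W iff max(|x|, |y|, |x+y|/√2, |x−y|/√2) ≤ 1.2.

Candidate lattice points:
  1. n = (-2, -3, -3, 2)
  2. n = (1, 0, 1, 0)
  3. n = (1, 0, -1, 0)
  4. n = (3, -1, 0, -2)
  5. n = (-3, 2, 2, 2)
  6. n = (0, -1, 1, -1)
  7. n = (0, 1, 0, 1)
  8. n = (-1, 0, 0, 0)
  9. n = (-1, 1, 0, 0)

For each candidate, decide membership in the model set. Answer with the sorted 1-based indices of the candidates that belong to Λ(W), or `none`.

π⊥(n) = n₀ + n₁ζ³ + n₂ζ⁶ + n₃ζ⁹ where ζ = e^{iπ/4}.
candidate 1: n = (-2, -3, -3, 2) → π⊥ ≈ (+1.53553, +2.29289); max(|x|,|y|,|x±y|/√2) = 2.70711 > 1.2 ⇒ ∉ W
candidate 2: n = (1, 0, 1, 0) → π⊥ ≈ (+1.00000, -1.00000); max(|x|,|y|,|x±y|/√2) = 1.41421 > 1.2 ⇒ ∉ W
candidate 3: n = (1, 0, -1, 0) → π⊥ ≈ (+1.00000, +1.00000); max(|x|,|y|,|x±y|/√2) = 1.41421 > 1.2 ⇒ ∉ W
candidate 4: n = (3, -1, 0, -2) → π⊥ ≈ (+2.29289, -2.12132); max(|x|,|y|,|x±y|/√2) = 3.12132 > 1.2 ⇒ ∉ W
candidate 5: n = (-3, 2, 2, 2) → π⊥ ≈ (-3.00000, +0.82843); max(|x|,|y|,|x±y|/√2) = 3.00000 > 1.2 ⇒ ∉ W
candidate 6: n = (0, -1, 1, -1) → π⊥ ≈ (+0.00000, -2.41421); max(|x|,|y|,|x±y|/√2) = 2.41421 > 1.2 ⇒ ∉ W
candidate 7: n = (0, 1, 0, 1) → π⊥ ≈ (+0.00000, +1.41421); max(|x|,|y|,|x±y|/√2) = 1.41421 > 1.2 ⇒ ∉ W
candidate 8: n = (-1, 0, 0, 0) → π⊥ ≈ (-1.00000, +0.00000); max(|x|,|y|,|x±y|/√2) = 1.00000 ≤ 1.2 ⇒ ∈ W
candidate 9: n = (-1, 1, 0, 0) → π⊥ ≈ (-1.70711, +0.70711); max(|x|,|y|,|x±y|/√2) = 1.70711 > 1.2 ⇒ ∉ W

8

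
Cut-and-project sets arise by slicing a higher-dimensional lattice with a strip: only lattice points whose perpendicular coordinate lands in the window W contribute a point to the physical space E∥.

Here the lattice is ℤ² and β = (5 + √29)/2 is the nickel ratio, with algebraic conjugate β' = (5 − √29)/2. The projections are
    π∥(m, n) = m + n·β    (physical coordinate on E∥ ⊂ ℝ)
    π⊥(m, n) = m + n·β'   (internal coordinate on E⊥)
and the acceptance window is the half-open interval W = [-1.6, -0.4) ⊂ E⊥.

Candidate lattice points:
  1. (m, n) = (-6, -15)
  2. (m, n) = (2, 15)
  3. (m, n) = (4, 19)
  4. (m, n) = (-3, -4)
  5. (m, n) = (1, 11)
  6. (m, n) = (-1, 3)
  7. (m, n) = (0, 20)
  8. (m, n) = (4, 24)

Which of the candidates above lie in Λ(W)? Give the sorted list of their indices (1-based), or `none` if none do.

Compute β' = (5−√29)/2 = -0.1926, so π⊥(m,n) = m -0.1926·n.
[1] lift (-6,-15): star map gives -3.1113; window check -1.6 ≤ -3.1113 < -0.4 is false → out
[2] lift (2,15): star map gives -0.8887; window check -1.6 ≤ -0.8887 < -0.4 is true → IN Λ
[3] lift (4,19): star map gives 0.3409; window check -1.6 ≤ 0.3409 < -0.4 is false → out
[4] lift (-3,-4): star map gives -2.2297; window check -1.6 ≤ -2.2297 < -0.4 is false → out
[5] lift (1,11): star map gives -1.1184; window check -1.6 ≤ -1.1184 < -0.4 is true → IN Λ
[6] lift (-1,3): star map gives -1.5777; window check -1.6 ≤ -1.5777 < -0.4 is true → IN Λ
[7] lift (0,20): star map gives -3.8516; window check -1.6 ≤ -3.8516 < -0.4 is false → out
[8] lift (4,24): star map gives -0.6220; window check -1.6 ≤ -0.6220 < -0.4 is true → IN Λ

2, 5, 6, 8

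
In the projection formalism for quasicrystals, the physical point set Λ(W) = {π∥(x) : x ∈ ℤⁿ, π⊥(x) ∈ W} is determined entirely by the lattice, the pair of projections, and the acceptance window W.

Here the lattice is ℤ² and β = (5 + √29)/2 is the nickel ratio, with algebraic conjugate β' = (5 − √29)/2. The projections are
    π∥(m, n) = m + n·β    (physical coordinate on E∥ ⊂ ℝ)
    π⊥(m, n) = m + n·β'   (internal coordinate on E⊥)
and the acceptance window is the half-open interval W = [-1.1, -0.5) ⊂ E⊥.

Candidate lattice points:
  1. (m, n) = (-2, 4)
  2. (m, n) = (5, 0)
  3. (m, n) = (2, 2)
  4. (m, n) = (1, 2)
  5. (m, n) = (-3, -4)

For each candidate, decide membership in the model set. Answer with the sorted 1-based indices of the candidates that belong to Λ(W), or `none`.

Numerically β ≈ 5.1926 and β' = −1/β ≈ -0.1926.
candidate 1: (m,n)=(-2,4) → π∥ = -2+4·β ≈ 18.7703, π⊥ = -2+4·β' ≈ -2.7703 ∉ [-1.1, -0.5) ⇒ out
candidate 2: (m,n)=(5,0) → π∥ = 5+0·β ≈ 5.0000, π⊥ = 5+0·β' ≈ 5.0000 ∉ [-1.1, -0.5) ⇒ out
candidate 3: (m,n)=(2,2) → π∥ = 2+2·β ≈ 12.3852, π⊥ = 2+2·β' ≈ 1.6148 ∉ [-1.1, -0.5) ⇒ out
candidate 4: (m,n)=(1,2) → π∥ = 1+2·β ≈ 11.3852, π⊥ = 1+2·β' ≈ 0.6148 ∉ [-1.1, -0.5) ⇒ out
candidate 5: (m,n)=(-3,-4) → π∥ = -3-4·β ≈ -23.7703, π⊥ = -3-4·β' ≈ -2.2297 ∉ [-1.1, -0.5) ⇒ out

none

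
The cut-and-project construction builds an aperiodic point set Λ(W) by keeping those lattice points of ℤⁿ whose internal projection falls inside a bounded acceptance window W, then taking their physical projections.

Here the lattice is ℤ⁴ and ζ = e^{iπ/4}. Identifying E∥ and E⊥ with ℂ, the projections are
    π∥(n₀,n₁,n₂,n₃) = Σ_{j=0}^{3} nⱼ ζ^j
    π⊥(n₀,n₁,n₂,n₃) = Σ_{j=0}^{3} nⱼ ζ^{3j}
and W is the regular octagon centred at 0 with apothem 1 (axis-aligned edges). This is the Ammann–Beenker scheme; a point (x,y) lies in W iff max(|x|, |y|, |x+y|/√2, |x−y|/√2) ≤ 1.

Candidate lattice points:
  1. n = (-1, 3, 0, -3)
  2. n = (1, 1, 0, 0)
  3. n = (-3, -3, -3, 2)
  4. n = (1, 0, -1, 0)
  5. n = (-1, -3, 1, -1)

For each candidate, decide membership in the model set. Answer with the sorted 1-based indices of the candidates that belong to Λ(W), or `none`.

π⊥(n) = n₀ + n₁ζ³ + n₂ζ⁶ + n₃ζ⁹ where ζ = e^{iπ/4}.
#1 (-1, 3, 0, -3): internal (-5.242641, 0.000000); octagon support 5.242641 vs apothem 1 → ∉ W
#2 (1, 1, 0, 0): internal (0.292893, 0.707107); octagon support 0.707107 vs apothem 1 → ∈ W
#3 (-3, -3, -3, 2): internal (0.535534, 2.292893); octagon support 2.292893 vs apothem 1 → ∉ W
#4 (1, 0, -1, 0): internal (1.000000, 1.000000); octagon support 1.414214 vs apothem 1 → ∉ W
#5 (-1, -3, 1, -1): internal (0.414214, -3.828427); octagon support 3.828427 vs apothem 1 → ∉ W

2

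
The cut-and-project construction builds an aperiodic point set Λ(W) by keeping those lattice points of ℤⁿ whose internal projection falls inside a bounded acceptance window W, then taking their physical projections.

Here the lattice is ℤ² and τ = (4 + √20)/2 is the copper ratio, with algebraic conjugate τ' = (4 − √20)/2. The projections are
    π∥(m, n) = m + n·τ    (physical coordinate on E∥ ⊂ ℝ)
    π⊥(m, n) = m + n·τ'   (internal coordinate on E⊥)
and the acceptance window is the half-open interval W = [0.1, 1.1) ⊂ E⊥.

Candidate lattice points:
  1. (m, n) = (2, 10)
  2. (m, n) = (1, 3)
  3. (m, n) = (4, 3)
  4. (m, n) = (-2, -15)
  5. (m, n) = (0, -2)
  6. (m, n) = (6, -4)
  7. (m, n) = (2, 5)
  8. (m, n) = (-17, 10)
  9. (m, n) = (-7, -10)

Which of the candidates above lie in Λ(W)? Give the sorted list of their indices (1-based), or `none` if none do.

2, 5, 7

Compute τ' = (4−√20)/2 = -0.236068, so π⊥(m,n) = m -0.236068·n.
[1] lift (2,10): star map gives -0.360680; window check 0.1 ≤ -0.360680 < 1.1 is false → out
[2] lift (1,3): star map gives 0.291796; window check 0.1 ≤ 0.291796 < 1.1 is true → IN Λ
[3] lift (4,3): star map gives 3.291796; window check 0.1 ≤ 3.291796 < 1.1 is false → out
[4] lift (-2,-15): star map gives 1.541020; window check 0.1 ≤ 1.541020 < 1.1 is false → out
[5] lift (0,-2): star map gives 0.472136; window check 0.1 ≤ 0.472136 < 1.1 is true → IN Λ
[6] lift (6,-4): star map gives 6.944272; window check 0.1 ≤ 6.944272 < 1.1 is false → out
[7] lift (2,5): star map gives 0.819660; window check 0.1 ≤ 0.819660 < 1.1 is true → IN Λ
[8] lift (-17,10): star map gives -19.360680; window check 0.1 ≤ -19.360680 < 1.1 is false → out
[9] lift (-7,-10): star map gives -4.639320; window check 0.1 ≤ -4.639320 < 1.1 is false → out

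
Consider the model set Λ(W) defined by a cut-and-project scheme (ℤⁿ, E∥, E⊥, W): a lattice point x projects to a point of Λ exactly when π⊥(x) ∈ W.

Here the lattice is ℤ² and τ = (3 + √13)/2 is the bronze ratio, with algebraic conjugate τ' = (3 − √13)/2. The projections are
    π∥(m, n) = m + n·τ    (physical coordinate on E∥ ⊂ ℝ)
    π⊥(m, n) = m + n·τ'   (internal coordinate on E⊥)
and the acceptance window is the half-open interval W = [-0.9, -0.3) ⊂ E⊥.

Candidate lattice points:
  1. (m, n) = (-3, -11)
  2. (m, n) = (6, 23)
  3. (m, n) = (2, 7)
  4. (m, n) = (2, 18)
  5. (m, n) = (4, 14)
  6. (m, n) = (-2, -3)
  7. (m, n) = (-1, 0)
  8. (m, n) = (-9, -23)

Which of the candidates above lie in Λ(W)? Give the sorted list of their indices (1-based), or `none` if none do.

Compute τ' = (3−√13)/2 = -0.3028, so π⊥(m,n) = m -0.3028·n.
[1] lift (-3,-11): star map gives 0.3305; window check -0.9 ≤ 0.3305 < -0.3 is false → out
[2] lift (6,23): star map gives -0.9638; window check -0.9 ≤ -0.9638 < -0.3 is false → out
[3] lift (2,7): star map gives -0.1194; window check -0.9 ≤ -0.1194 < -0.3 is false → out
[4] lift (2,18): star map gives -3.4500; window check -0.9 ≤ -3.4500 < -0.3 is false → out
[5] lift (4,14): star map gives -0.2389; window check -0.9 ≤ -0.2389 < -0.3 is false → out
[6] lift (-2,-3): star map gives -1.0917; window check -0.9 ≤ -1.0917 < -0.3 is false → out
[7] lift (-1,0): star map gives -1.0000; window check -0.9 ≤ -1.0000 < -0.3 is false → out
[8] lift (-9,-23): star map gives -2.0362; window check -0.9 ≤ -2.0362 < -0.3 is false → out

none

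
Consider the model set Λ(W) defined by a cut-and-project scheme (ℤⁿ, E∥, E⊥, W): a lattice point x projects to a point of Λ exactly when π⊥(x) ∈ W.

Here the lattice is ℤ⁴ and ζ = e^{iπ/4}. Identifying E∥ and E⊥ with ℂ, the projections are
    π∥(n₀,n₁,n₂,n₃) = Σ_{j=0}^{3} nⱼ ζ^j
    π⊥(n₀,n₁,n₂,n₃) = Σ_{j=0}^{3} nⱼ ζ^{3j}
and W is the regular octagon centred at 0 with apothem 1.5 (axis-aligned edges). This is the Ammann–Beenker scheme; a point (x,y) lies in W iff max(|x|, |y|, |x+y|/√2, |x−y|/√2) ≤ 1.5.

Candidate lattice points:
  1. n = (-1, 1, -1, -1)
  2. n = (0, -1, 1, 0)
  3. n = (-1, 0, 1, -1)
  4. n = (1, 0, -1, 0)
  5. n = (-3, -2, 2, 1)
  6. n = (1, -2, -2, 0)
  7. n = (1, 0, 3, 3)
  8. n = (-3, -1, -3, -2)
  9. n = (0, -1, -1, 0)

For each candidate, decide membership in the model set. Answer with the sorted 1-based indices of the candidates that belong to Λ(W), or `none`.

π⊥(n) = n₀ + n₁ζ³ + n₂ζ⁶ + n₃ζ⁹ where ζ = e^{iπ/4}.
#1 (-1, 1, -1, -1): internal (-2.414214, 1.000000); octagon support 2.414214 vs apothem 1.5 → ∉ W
#2 (0, -1, 1, 0): internal (0.707107, -1.707107); octagon support 1.707107 vs apothem 1.5 → ∉ W
#3 (-1, 0, 1, -1): internal (-1.707107, -1.707107); octagon support 2.414214 vs apothem 1.5 → ∉ W
#4 (1, 0, -1, 0): internal (1.000000, 1.000000); octagon support 1.414214 vs apothem 1.5 → ∈ W
#5 (-3, -2, 2, 1): internal (-0.878680, -2.707107); octagon support 2.707107 vs apothem 1.5 → ∉ W
#6 (1, -2, -2, 0): internal (2.414214, 0.585786); octagon support 2.414214 vs apothem 1.5 → ∉ W
#7 (1, 0, 3, 3): internal (3.121320, -0.878680); octagon support 3.121320 vs apothem 1.5 → ∉ W
#8 (-3, -1, -3, -2): internal (-3.707107, 0.878680); octagon support 3.707107 vs apothem 1.5 → ∉ W
#9 (0, -1, -1, 0): internal (0.707107, 0.292893); octagon support 0.707107 vs apothem 1.5 → ∈ W

4, 9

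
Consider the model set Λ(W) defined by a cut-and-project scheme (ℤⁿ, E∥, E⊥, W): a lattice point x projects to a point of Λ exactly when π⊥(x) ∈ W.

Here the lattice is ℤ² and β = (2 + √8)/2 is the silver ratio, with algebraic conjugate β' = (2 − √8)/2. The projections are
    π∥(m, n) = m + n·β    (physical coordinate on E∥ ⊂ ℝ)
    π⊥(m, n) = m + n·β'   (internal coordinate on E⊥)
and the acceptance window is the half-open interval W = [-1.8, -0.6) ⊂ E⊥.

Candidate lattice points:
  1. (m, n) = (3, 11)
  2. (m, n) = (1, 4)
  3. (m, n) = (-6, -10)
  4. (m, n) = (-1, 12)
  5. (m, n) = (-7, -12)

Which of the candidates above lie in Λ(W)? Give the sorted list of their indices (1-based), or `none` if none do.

Numerically β ≈ 2.4142 and β' = −1/β ≈ -0.4142.
candidate 1: (m,n)=(3,11) → π∥ = 3+11·β ≈ 29.5563, π⊥ = 3+11·β' ≈ -1.5563 ∈ [-1.8, -0.6) ⇒ IN Λ
candidate 2: (m,n)=(1,4) → π∥ = 1+4·β ≈ 10.6569, π⊥ = 1+4·β' ≈ -0.6569 ∈ [-1.8, -0.6) ⇒ IN Λ
candidate 3: (m,n)=(-6,-10) → π∥ = -6-10·β ≈ -30.1421, π⊥ = -6-10·β' ≈ -1.8579 ∉ [-1.8, -0.6) ⇒ out
candidate 4: (m,n)=(-1,12) → π∥ = -1+12·β ≈ 27.9706, π⊥ = -1+12·β' ≈ -5.9706 ∉ [-1.8, -0.6) ⇒ out
candidate 5: (m,n)=(-7,-12) → π∥ = -7-12·β ≈ -35.9706, π⊥ = -7-12·β' ≈ -2.0294 ∉ [-1.8, -0.6) ⇒ out

1, 2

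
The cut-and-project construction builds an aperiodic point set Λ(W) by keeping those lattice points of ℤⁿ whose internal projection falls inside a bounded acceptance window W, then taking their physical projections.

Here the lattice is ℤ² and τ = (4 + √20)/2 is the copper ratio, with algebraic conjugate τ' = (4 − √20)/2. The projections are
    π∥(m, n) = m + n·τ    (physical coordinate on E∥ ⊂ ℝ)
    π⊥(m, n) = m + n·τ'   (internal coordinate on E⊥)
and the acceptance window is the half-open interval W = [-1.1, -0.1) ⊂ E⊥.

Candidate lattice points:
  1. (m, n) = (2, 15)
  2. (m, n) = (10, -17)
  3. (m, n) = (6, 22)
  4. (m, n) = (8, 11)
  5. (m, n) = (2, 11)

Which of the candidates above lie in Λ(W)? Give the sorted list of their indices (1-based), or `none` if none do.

Numerically τ ≈ 4.2361 and τ' = −1/τ ≈ -0.2361.
candidate 1: (m,n)=(2,15) → π∥ = 2+15·τ ≈ 65.5410, π⊥ = 2+15·τ' ≈ -1.5410 ∉ [-1.1, -0.1) ⇒ out
candidate 2: (m,n)=(10,-17) → π∥ = 10-17·τ ≈ -62.0132, π⊥ = 10-17·τ' ≈ 14.0132 ∉ [-1.1, -0.1) ⇒ out
candidate 3: (m,n)=(6,22) → π∥ = 6+22·τ ≈ 99.1935, π⊥ = 6+22·τ' ≈ 0.8065 ∉ [-1.1, -0.1) ⇒ out
candidate 4: (m,n)=(8,11) → π∥ = 8+11·τ ≈ 54.5967, π⊥ = 8+11·τ' ≈ 5.4033 ∉ [-1.1, -0.1) ⇒ out
candidate 5: (m,n)=(2,11) → π∥ = 2+11·τ ≈ 48.5967, π⊥ = 2+11·τ' ≈ -0.5967 ∈ [-1.1, -0.1) ⇒ IN Λ

5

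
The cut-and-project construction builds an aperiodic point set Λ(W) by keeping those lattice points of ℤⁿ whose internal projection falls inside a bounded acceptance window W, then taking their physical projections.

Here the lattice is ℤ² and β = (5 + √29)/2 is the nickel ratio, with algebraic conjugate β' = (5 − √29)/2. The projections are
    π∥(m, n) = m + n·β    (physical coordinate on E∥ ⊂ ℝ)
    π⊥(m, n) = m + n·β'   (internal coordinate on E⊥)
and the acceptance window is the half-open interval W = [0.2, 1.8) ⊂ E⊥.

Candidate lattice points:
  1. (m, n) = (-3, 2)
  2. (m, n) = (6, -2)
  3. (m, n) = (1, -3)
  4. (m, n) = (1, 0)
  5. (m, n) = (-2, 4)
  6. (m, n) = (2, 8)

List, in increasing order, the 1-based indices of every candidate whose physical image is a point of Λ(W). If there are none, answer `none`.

β' = (5−√29)/2 ≈ -0.1926.
candidate 1: (m,n)=(-3,2) → π∥ = -3+2·β ≈ 7.3852, π⊥ = -3+2·β' ≈ -3.3852 ∉ [0.2, 1.8) ⇒ out
candidate 2: (m,n)=(6,-2) → π∥ = 6-2·β ≈ -4.3852, π⊥ = 6-2·β' ≈ 6.3852 ∉ [0.2, 1.8) ⇒ out
candidate 3: (m,n)=(1,-3) → π∥ = 1-3·β ≈ -14.5777, π⊥ = 1-3·β' ≈ 1.5777 ∈ [0.2, 1.8) ⇒ IN Λ
candidate 4: (m,n)=(1,0) → π∥ = 1+0·β ≈ 1.0000, π⊥ = 1+0·β' ≈ 1.0000 ∈ [0.2, 1.8) ⇒ IN Λ
candidate 5: (m,n)=(-2,4) → π∥ = -2+4·β ≈ 18.7703, π⊥ = -2+4·β' ≈ -2.7703 ∉ [0.2, 1.8) ⇒ out
candidate 6: (m,n)=(2,8) → π∥ = 2+8·β ≈ 43.5407, π⊥ = 2+8·β' ≈ 0.4593 ∈ [0.2, 1.8) ⇒ IN Λ

3, 4, 6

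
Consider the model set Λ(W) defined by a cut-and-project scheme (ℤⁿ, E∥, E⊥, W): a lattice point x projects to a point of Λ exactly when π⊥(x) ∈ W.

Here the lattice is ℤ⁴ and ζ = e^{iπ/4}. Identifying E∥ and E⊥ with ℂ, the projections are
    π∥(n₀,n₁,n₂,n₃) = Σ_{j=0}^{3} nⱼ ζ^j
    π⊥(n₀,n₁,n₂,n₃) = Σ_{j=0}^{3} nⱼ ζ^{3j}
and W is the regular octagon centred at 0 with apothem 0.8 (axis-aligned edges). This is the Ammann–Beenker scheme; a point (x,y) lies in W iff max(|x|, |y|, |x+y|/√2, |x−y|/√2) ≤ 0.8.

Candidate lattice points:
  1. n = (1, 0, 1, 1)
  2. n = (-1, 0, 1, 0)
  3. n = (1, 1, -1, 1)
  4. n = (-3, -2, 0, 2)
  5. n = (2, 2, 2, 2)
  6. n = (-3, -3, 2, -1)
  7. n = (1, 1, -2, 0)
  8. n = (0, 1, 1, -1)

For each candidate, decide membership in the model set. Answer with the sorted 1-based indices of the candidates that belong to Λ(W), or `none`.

Internal map: ζ^{3j} for j=0..3 gives (1,0), (−√2/2,√2/2), (0,−1), (√2/2,√2/2).
candidate 1: n = (1, 0, 1, 1) → π⊥ ≈ (+1.707107, -0.292893); max(|x|,|y|,|x±y|/√2) = 1.707107 > 0.8 ⇒ ∉ W
candidate 2: n = (-1, 0, 1, 0) → π⊥ ≈ (-1.000000, -1.000000); max(|x|,|y|,|x±y|/√2) = 1.414214 > 0.8 ⇒ ∉ W
candidate 3: n = (1, 1, -1, 1) → π⊥ ≈ (+1.000000, +2.414214); max(|x|,|y|,|x±y|/√2) = 2.414214 > 0.8 ⇒ ∉ W
candidate 4: n = (-3, -2, 0, 2) → π⊥ ≈ (-0.171573, +0.000000); max(|x|,|y|,|x±y|/√2) = 0.171573 ≤ 0.8 ⇒ ∈ W
candidate 5: n = (2, 2, 2, 2) → π⊥ ≈ (+2.000000, +0.828427); max(|x|,|y|,|x±y|/√2) = 2.000000 > 0.8 ⇒ ∉ W
candidate 6: n = (-3, -3, 2, -1) → π⊥ ≈ (-1.585786, -4.828427); max(|x|,|y|,|x±y|/√2) = 4.828427 > 0.8 ⇒ ∉ W
candidate 7: n = (1, 1, -2, 0) → π⊥ ≈ (+0.292893, +2.707107); max(|x|,|y|,|x±y|/√2) = 2.707107 > 0.8 ⇒ ∉ W
candidate 8: n = (0, 1, 1, -1) → π⊥ ≈ (-1.414214, -1.000000); max(|x|,|y|,|x±y|/√2) = 1.707107 > 0.8 ⇒ ∉ W

4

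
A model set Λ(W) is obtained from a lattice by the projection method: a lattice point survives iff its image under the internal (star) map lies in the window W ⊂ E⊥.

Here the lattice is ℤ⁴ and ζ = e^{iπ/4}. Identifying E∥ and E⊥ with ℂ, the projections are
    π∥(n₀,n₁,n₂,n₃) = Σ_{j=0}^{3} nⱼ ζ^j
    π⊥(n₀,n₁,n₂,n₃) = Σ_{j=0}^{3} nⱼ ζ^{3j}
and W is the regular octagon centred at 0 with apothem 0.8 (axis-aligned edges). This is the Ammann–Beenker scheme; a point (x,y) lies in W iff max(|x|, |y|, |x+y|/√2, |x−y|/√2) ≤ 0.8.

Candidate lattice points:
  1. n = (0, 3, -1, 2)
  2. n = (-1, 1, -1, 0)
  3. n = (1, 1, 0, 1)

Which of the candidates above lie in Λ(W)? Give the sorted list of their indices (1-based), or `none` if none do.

none

π⊥(n) = n₀ + n₁ζ³ + n₂ζ⁶ + n₃ζ⁹ where ζ = e^{iπ/4}.
#1 (0, 3, -1, 2): internal (-0.70711, 4.53553); octagon support 4.53553 vs apothem 0.8 → ∉ W
#2 (-1, 1, -1, 0): internal (-1.70711, 1.70711); octagon support 2.41421 vs apothem 0.8 → ∉ W
#3 (1, 1, 0, 1): internal (1.00000, 1.41421); octagon support 1.70711 vs apothem 0.8 → ∉ W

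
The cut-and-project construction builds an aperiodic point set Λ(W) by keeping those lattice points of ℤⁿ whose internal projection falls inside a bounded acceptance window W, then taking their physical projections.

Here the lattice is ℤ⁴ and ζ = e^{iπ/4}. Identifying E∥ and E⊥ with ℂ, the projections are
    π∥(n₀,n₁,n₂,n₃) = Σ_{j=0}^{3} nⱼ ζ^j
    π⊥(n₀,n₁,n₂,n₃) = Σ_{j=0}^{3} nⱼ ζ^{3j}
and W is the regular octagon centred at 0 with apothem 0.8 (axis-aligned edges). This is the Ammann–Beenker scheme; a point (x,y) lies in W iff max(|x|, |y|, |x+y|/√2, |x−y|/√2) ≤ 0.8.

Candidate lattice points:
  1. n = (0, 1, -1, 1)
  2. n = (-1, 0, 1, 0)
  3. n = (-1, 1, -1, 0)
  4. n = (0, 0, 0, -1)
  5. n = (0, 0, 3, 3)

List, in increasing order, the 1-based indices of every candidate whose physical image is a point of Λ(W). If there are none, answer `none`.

π⊥(n) = n₀ + n₁ζ³ + n₂ζ⁶ + n₃ζ⁹ where ζ = e^{iπ/4}.
candidate 1: n = (0, 1, -1, 1) → π⊥ ≈ (+0.00000, +2.41421); max(|x|,|y|,|x±y|/√2) = 2.41421 > 0.8 ⇒ ∉ W
candidate 2: n = (-1, 0, 1, 0) → π⊥ ≈ (-1.00000, -1.00000); max(|x|,|y|,|x±y|/√2) = 1.41421 > 0.8 ⇒ ∉ W
candidate 3: n = (-1, 1, -1, 0) → π⊥ ≈ (-1.70711, +1.70711); max(|x|,|y|,|x±y|/√2) = 2.41421 > 0.8 ⇒ ∉ W
candidate 4: n = (0, 0, 0, -1) → π⊥ ≈ (-0.70711, -0.70711); max(|x|,|y|,|x±y|/√2) = 1.00000 > 0.8 ⇒ ∉ W
candidate 5: n = (0, 0, 3, 3) → π⊥ ≈ (+2.12132, -0.87868); max(|x|,|y|,|x±y|/√2) = 2.12132 > 0.8 ⇒ ∉ W

none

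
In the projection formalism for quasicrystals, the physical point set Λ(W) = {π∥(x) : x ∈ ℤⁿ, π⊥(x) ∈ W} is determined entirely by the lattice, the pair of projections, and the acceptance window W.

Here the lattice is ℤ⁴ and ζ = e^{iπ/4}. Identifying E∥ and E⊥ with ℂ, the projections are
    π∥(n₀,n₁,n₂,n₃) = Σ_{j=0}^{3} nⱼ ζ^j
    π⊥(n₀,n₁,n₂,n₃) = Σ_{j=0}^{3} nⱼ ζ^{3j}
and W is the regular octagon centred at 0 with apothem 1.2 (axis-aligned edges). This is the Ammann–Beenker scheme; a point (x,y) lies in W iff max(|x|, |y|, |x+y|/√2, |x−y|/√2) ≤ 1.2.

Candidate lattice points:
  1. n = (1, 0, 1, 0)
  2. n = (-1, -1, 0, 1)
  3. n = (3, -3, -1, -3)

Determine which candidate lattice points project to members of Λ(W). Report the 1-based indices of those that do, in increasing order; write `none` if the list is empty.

With ζ = e^{iπ/4} the internal vectors are ζ^0,ζ^3,ζ^6,ζ^9.
candidate 1: n = (1, 0, 1, 0) → π⊥ ≈ (+1.0000, -1.0000); max(|x|,|y|,|x±y|/√2) = 1.4142 > 1.2 ⇒ ∉ W
candidate 2: n = (-1, -1, 0, 1) → π⊥ ≈ (+0.4142, +0.0000); max(|x|,|y|,|x±y|/√2) = 0.4142 ≤ 1.2 ⇒ ∈ W
candidate 3: n = (3, -3, -1, -3) → π⊥ ≈ (+3.0000, -3.2426); max(|x|,|y|,|x±y|/√2) = 4.4142 > 1.2 ⇒ ∉ W

2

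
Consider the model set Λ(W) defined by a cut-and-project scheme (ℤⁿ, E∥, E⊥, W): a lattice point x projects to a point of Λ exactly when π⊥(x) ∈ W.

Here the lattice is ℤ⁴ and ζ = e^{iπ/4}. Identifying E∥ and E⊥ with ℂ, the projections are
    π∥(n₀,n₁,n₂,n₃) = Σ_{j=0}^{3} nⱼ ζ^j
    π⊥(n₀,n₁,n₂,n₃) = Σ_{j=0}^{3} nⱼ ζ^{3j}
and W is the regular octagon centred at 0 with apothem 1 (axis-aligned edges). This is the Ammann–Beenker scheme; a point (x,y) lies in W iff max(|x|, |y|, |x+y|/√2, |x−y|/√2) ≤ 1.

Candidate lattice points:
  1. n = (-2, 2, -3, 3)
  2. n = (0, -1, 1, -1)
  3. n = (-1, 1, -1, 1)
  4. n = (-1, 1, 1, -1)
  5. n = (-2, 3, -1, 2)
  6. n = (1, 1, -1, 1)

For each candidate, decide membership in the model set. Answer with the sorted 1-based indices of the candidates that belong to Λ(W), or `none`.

With ζ = e^{iπ/4} the internal vectors are ζ^0,ζ^3,ζ^6,ζ^9.
#1 (-2, 2, -3, 3): internal (-1.292893, 6.535534); octagon support 6.535534 vs apothem 1 → ∉ W
#2 (0, -1, 1, -1): internal (0.000000, -2.414214); octagon support 2.414214 vs apothem 1 → ∉ W
#3 (-1, 1, -1, 1): internal (-1.000000, 2.414214); octagon support 2.414214 vs apothem 1 → ∉ W
#4 (-1, 1, 1, -1): internal (-2.414214, -1.000000); octagon support 2.414214 vs apothem 1 → ∉ W
#5 (-2, 3, -1, 2): internal (-2.707107, 4.535534); octagon support 5.121320 vs apothem 1 → ∉ W
#6 (1, 1, -1, 1): internal (1.000000, 2.414214); octagon support 2.414214 vs apothem 1 → ∉ W

none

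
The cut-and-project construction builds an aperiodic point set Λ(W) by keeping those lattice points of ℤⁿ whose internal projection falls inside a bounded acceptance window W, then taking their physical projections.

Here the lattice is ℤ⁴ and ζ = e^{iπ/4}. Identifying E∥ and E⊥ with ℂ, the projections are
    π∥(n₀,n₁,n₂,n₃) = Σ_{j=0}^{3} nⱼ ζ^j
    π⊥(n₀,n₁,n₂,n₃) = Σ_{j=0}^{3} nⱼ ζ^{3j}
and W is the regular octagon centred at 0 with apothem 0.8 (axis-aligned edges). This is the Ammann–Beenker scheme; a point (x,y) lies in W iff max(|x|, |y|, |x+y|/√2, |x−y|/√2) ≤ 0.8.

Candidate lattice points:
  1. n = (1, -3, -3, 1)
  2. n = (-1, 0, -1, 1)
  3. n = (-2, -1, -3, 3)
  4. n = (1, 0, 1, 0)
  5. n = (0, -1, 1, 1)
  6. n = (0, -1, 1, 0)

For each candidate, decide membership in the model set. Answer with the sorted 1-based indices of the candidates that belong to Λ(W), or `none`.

π⊥(n) = n₀ + n₁ζ³ + n₂ζ⁶ + n₃ζ⁹ where ζ = e^{iπ/4}.
candidate 1: n = (1, -3, -3, 1) → π⊥ ≈ (+3.82843, +1.58579); max(|x|,|y|,|x±y|/√2) = 3.82843 > 0.8 ⇒ ∉ W
candidate 2: n = (-1, 0, -1, 1) → π⊥ ≈ (-0.29289, +1.70711); max(|x|,|y|,|x±y|/√2) = 1.70711 > 0.8 ⇒ ∉ W
candidate 3: n = (-2, -1, -3, 3) → π⊥ ≈ (+0.82843, +4.41421); max(|x|,|y|,|x±y|/√2) = 4.41421 > 0.8 ⇒ ∉ W
candidate 4: n = (1, 0, 1, 0) → π⊥ ≈ (+1.00000, -1.00000); max(|x|,|y|,|x±y|/√2) = 1.41421 > 0.8 ⇒ ∉ W
candidate 5: n = (0, -1, 1, 1) → π⊥ ≈ (+1.41421, -1.00000); max(|x|,|y|,|x±y|/√2) = 1.70711 > 0.8 ⇒ ∉ W
candidate 6: n = (0, -1, 1, 0) → π⊥ ≈ (+0.70711, -1.70711); max(|x|,|y|,|x±y|/√2) = 1.70711 > 0.8 ⇒ ∉ W

none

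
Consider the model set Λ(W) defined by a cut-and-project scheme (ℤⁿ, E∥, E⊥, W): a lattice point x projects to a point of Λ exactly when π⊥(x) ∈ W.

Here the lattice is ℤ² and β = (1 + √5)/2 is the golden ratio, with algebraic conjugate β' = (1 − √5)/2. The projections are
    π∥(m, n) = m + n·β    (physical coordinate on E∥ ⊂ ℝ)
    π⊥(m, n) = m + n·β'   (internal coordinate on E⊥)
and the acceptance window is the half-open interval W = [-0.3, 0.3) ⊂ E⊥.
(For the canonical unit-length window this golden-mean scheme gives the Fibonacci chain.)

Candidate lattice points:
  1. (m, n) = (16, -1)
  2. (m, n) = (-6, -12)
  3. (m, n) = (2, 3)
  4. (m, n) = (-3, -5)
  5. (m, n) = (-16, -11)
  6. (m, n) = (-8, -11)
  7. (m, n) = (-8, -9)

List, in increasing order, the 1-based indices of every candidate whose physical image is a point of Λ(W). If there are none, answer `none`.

3, 4

β' = (1−√5)/2 ≈ -0.6180.
[1] lift (16,-1): star map gives 16.6180; window check -0.3 ≤ 16.6180 < 0.3 is false → out
[2] lift (-6,-12): star map gives 1.4164; window check -0.3 ≤ 1.4164 < 0.3 is false → out
[3] lift (2,3): star map gives 0.1459; window check -0.3 ≤ 0.1459 < 0.3 is true → IN Λ
[4] lift (-3,-5): star map gives 0.0902; window check -0.3 ≤ 0.0902 < 0.3 is true → IN Λ
[5] lift (-16,-11): star map gives -9.2016; window check -0.3 ≤ -9.2016 < 0.3 is false → out
[6] lift (-8,-11): star map gives -1.2016; window check -0.3 ≤ -1.2016 < 0.3 is false → out
[7] lift (-8,-9): star map gives -2.4377; window check -0.3 ≤ -2.4377 < 0.3 is false → out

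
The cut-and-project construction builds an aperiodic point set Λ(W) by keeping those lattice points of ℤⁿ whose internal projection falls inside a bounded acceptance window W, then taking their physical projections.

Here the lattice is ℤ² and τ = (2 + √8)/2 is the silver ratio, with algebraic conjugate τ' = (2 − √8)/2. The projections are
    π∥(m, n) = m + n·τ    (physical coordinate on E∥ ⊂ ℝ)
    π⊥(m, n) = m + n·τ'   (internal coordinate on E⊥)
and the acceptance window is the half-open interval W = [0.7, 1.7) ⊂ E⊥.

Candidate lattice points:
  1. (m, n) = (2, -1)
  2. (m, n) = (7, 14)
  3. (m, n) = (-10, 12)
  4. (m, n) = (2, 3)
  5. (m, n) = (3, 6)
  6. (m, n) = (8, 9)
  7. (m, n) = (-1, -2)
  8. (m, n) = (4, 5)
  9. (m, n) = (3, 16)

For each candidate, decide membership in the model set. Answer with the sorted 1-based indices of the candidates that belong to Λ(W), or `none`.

2, 4

τ' = (2−√8)/2 ≈ -0.414214.
candidate 1: (m,n)=(2,-1) → π∥ = 2-1·τ ≈ -0.414214, π⊥ = 2-1·τ' ≈ 2.414214 ∉ [0.7, 1.7) ⇒ out
candidate 2: (m,n)=(7,14) → π∥ = 7+14·τ ≈ 40.798990, π⊥ = 7+14·τ' ≈ 1.201010 ∈ [0.7, 1.7) ⇒ IN Λ
candidate 3: (m,n)=(-10,12) → π∥ = -10+12·τ ≈ 18.970563, π⊥ = -10+12·τ' ≈ -14.970563 ∉ [0.7, 1.7) ⇒ out
candidate 4: (m,n)=(2,3) → π∥ = 2+3·τ ≈ 9.242641, π⊥ = 2+3·τ' ≈ 0.757359 ∈ [0.7, 1.7) ⇒ IN Λ
candidate 5: (m,n)=(3,6) → π∥ = 3+6·τ ≈ 17.485281, π⊥ = 3+6·τ' ≈ 0.514719 ∉ [0.7, 1.7) ⇒ out
candidate 6: (m,n)=(8,9) → π∥ = 8+9·τ ≈ 29.727922, π⊥ = 8+9·τ' ≈ 4.272078 ∉ [0.7, 1.7) ⇒ out
candidate 7: (m,n)=(-1,-2) → π∥ = -1-2·τ ≈ -5.828427, π⊥ = -1-2·τ' ≈ -0.171573 ∉ [0.7, 1.7) ⇒ out
candidate 8: (m,n)=(4,5) → π∥ = 4+5·τ ≈ 16.071068, π⊥ = 4+5·τ' ≈ 1.928932 ∉ [0.7, 1.7) ⇒ out
candidate 9: (m,n)=(3,16) → π∥ = 3+16·τ ≈ 41.627417, π⊥ = 3+16·τ' ≈ -3.627417 ∉ [0.7, 1.7) ⇒ out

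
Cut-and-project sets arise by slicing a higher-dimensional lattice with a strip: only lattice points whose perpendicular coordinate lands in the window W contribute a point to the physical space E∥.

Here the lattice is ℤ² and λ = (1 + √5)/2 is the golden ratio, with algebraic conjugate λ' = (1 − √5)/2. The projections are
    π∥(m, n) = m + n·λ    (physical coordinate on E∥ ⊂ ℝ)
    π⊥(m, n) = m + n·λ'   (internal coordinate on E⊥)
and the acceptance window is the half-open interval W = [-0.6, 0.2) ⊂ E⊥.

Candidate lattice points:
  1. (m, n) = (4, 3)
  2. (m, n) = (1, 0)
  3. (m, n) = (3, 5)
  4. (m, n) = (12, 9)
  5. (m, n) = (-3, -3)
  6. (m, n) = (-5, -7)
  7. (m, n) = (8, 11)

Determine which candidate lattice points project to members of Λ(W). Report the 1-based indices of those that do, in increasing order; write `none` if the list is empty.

Compute λ' = (1−√5)/2 = -0.618034, so π⊥(m,n) = m -0.618034·n.
[1] lift (4,3): star map gives 2.145898; window check -0.6 ≤ 2.145898 < 0.2 is false → out
[2] lift (1,0): star map gives 1.000000; window check -0.6 ≤ 1.000000 < 0.2 is false → out
[3] lift (3,5): star map gives -0.090170; window check -0.6 ≤ -0.090170 < 0.2 is true → IN Λ
[4] lift (12,9): star map gives 6.437694; window check -0.6 ≤ 6.437694 < 0.2 is false → out
[5] lift (-3,-3): star map gives -1.145898; window check -0.6 ≤ -1.145898 < 0.2 is false → out
[6] lift (-5,-7): star map gives -0.673762; window check -0.6 ≤ -0.673762 < 0.2 is false → out
[7] lift (8,11): star map gives 1.201626; window check -0.6 ≤ 1.201626 < 0.2 is false → out

3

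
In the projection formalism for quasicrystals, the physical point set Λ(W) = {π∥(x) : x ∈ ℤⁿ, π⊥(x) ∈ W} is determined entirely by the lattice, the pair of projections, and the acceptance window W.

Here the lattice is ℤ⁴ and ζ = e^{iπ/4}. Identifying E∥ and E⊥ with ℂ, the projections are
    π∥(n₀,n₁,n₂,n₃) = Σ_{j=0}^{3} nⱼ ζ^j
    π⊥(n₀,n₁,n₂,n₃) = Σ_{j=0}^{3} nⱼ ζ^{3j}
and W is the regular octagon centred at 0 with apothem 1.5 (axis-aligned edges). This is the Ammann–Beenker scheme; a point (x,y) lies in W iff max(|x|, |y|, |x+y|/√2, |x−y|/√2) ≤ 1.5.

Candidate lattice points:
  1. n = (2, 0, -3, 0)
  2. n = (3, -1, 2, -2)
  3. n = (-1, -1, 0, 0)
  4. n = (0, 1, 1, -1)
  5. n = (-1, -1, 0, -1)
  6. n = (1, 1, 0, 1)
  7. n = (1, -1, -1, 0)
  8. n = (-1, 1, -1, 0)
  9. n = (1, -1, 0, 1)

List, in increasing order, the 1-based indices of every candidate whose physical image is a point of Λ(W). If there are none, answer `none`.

3

With ζ = e^{iπ/4} the internal vectors are ζ^0,ζ^3,ζ^6,ζ^9.
candidate 1: n = (2, 0, -3, 0) → π⊥ ≈ (+2.0000, +3.0000); max(|x|,|y|,|x±y|/√2) = 3.5355 > 1.5 ⇒ ∉ W
candidate 2: n = (3, -1, 2, -2) → π⊥ ≈ (+2.2929, -4.1213); max(|x|,|y|,|x±y|/√2) = 4.5355 > 1.5 ⇒ ∉ W
candidate 3: n = (-1, -1, 0, 0) → π⊥ ≈ (-0.2929, -0.7071); max(|x|,|y|,|x±y|/√2) = 0.7071 ≤ 1.5 ⇒ ∈ W
candidate 4: n = (0, 1, 1, -1) → π⊥ ≈ (-1.4142, -1.0000); max(|x|,|y|,|x±y|/√2) = 1.7071 > 1.5 ⇒ ∉ W
candidate 5: n = (-1, -1, 0, -1) → π⊥ ≈ (-1.0000, -1.4142); max(|x|,|y|,|x±y|/√2) = 1.7071 > 1.5 ⇒ ∉ W
candidate 6: n = (1, 1, 0, 1) → π⊥ ≈ (+1.0000, +1.4142); max(|x|,|y|,|x±y|/√2) = 1.7071 > 1.5 ⇒ ∉ W
candidate 7: n = (1, -1, -1, 0) → π⊥ ≈ (+1.7071, +0.2929); max(|x|,|y|,|x±y|/√2) = 1.7071 > 1.5 ⇒ ∉ W
candidate 8: n = (-1, 1, -1, 0) → π⊥ ≈ (-1.7071, +1.7071); max(|x|,|y|,|x±y|/√2) = 2.4142 > 1.5 ⇒ ∉ W
candidate 9: n = (1, -1, 0, 1) → π⊥ ≈ (+2.4142, +0.0000); max(|x|,|y|,|x±y|/√2) = 2.4142 > 1.5 ⇒ ∉ W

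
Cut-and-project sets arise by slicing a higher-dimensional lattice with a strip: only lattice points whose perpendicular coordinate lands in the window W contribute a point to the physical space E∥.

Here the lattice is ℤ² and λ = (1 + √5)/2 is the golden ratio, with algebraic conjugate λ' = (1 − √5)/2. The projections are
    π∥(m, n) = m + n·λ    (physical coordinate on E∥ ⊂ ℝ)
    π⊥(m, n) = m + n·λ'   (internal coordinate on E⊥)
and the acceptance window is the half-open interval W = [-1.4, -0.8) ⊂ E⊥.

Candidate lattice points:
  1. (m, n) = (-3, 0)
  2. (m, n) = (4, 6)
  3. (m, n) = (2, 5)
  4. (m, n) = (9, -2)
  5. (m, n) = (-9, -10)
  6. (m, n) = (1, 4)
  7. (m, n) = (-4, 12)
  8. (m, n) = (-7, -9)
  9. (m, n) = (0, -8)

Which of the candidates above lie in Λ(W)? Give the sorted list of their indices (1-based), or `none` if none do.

3

Compute λ' = (1−√5)/2 = -0.6180, so π⊥(m,n) = m -0.6180·n.
[1] lift (-3,0): star map gives -3.0000; window check -1.4 ≤ -3.0000 < -0.8 is false → out
[2] lift (4,6): star map gives 0.2918; window check -1.4 ≤ 0.2918 < -0.8 is false → out
[3] lift (2,5): star map gives -1.0902; window check -1.4 ≤ -1.0902 < -0.8 is true → IN Λ
[4] lift (9,-2): star map gives 10.2361; window check -1.4 ≤ 10.2361 < -0.8 is false → out
[5] lift (-9,-10): star map gives -2.8197; window check -1.4 ≤ -2.8197 < -0.8 is false → out
[6] lift (1,4): star map gives -1.4721; window check -1.4 ≤ -1.4721 < -0.8 is false → out
[7] lift (-4,12): star map gives -11.4164; window check -1.4 ≤ -11.4164 < -0.8 is false → out
[8] lift (-7,-9): star map gives -1.4377; window check -1.4 ≤ -1.4377 < -0.8 is false → out
[9] lift (0,-8): star map gives 4.9443; window check -1.4 ≤ 4.9443 < -0.8 is false → out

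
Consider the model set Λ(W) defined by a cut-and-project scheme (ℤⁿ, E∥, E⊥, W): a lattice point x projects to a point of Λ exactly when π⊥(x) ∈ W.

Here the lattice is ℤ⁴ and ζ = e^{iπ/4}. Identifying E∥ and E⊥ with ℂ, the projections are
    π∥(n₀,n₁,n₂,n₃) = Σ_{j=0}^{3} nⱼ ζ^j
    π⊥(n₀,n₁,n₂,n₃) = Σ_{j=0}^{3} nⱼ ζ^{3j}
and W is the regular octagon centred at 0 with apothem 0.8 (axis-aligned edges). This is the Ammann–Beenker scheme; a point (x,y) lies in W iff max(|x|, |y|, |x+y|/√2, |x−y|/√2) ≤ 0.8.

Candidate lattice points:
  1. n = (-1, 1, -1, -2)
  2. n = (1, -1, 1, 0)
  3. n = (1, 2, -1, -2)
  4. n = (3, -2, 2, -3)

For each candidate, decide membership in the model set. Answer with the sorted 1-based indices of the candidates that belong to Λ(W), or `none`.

none

With ζ = e^{iπ/4} the internal vectors are ζ^0,ζ^3,ζ^6,ζ^9.
#1 (-1, 1, -1, -2): internal (-3.12132, 0.29289); octagon support 3.12132 vs apothem 0.8 → ∉ W
#2 (1, -1, 1, 0): internal (1.70711, -1.70711); octagon support 2.41421 vs apothem 0.8 → ∉ W
#3 (1, 2, -1, -2): internal (-1.82843, 1.00000); octagon support 2.00000 vs apothem 0.8 → ∉ W
#4 (3, -2, 2, -3): internal (2.29289, -5.53553); octagon support 5.53553 vs apothem 0.8 → ∉ W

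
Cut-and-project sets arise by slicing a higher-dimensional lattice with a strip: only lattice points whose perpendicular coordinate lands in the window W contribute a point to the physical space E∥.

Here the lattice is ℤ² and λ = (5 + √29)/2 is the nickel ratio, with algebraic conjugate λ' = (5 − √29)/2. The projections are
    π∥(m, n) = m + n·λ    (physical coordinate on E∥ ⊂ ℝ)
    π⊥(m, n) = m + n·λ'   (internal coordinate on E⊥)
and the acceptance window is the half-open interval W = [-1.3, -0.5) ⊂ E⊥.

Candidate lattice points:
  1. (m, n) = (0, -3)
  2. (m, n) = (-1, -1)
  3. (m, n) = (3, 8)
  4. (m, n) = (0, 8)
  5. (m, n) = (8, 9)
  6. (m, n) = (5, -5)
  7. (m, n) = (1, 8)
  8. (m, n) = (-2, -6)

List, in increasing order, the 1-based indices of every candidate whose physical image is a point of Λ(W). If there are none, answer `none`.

λ' = (5−√29)/2 ≈ -0.192582.
candidate 1: (m,n)=(0,-3) → π∥ = 0-3·λ ≈ -15.577747, π⊥ = 0-3·λ' ≈ 0.577747 ∉ [-1.3, -0.5) ⇒ out
candidate 2: (m,n)=(-1,-1) → π∥ = -1-1·λ ≈ -6.192582, π⊥ = -1-1·λ' ≈ -0.807418 ∈ [-1.3, -0.5) ⇒ IN Λ
candidate 3: (m,n)=(3,8) → π∥ = 3+8·λ ≈ 44.540659, π⊥ = 3+8·λ' ≈ 1.459341 ∉ [-1.3, -0.5) ⇒ out
candidate 4: (m,n)=(0,8) → π∥ = 0+8·λ ≈ 41.540659, π⊥ = 0+8·λ' ≈ -1.540659 ∉ [-1.3, -0.5) ⇒ out
candidate 5: (m,n)=(8,9) → π∥ = 8+9·λ ≈ 54.733242, π⊥ = 8+9·λ' ≈ 6.266758 ∉ [-1.3, -0.5) ⇒ out
candidate 6: (m,n)=(5,-5) → π∥ = 5-5·λ ≈ -20.962912, π⊥ = 5-5·λ' ≈ 5.962912 ∉ [-1.3, -0.5) ⇒ out
candidate 7: (m,n)=(1,8) → π∥ = 1+8·λ ≈ 42.540659, π⊥ = 1+8·λ' ≈ -0.540659 ∈ [-1.3, -0.5) ⇒ IN Λ
candidate 8: (m,n)=(-2,-6) → π∥ = -2-6·λ ≈ -33.155494, π⊥ = -2-6·λ' ≈ -0.844506 ∈ [-1.3, -0.5) ⇒ IN Λ

2, 7, 8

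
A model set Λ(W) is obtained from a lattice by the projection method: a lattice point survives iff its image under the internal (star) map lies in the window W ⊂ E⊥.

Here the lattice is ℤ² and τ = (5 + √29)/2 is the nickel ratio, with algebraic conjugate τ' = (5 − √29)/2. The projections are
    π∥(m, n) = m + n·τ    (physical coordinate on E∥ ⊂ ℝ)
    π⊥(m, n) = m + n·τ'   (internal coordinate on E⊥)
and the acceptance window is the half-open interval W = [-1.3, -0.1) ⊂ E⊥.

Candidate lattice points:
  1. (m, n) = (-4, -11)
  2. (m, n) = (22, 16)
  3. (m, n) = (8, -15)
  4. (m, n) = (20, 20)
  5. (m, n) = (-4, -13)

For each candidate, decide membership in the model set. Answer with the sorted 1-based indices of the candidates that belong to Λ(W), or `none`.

τ' = (5−√29)/2 ≈ -0.192582.
candidate 1: (m,n)=(-4,-11) → π∥ = -4-11·τ ≈ -61.118406, π⊥ = -4-11·τ' ≈ -1.881594 ∉ [-1.3, -0.1) ⇒ out
candidate 2: (m,n)=(22,16) → π∥ = 22+16·τ ≈ 105.081318, π⊥ = 22+16·τ' ≈ 18.918682 ∉ [-1.3, -0.1) ⇒ out
candidate 3: (m,n)=(8,-15) → π∥ = 8-15·τ ≈ -69.888736, π⊥ = 8-15·τ' ≈ 10.888736 ∉ [-1.3, -0.1) ⇒ out
candidate 4: (m,n)=(20,20) → π∥ = 20+20·τ ≈ 123.851648, π⊥ = 20+20·τ' ≈ 16.148352 ∉ [-1.3, -0.1) ⇒ out
candidate 5: (m,n)=(-4,-13) → π∥ = -4-13·τ ≈ -71.503571, π⊥ = -4-13·τ' ≈ -1.496429 ∉ [-1.3, -0.1) ⇒ out

none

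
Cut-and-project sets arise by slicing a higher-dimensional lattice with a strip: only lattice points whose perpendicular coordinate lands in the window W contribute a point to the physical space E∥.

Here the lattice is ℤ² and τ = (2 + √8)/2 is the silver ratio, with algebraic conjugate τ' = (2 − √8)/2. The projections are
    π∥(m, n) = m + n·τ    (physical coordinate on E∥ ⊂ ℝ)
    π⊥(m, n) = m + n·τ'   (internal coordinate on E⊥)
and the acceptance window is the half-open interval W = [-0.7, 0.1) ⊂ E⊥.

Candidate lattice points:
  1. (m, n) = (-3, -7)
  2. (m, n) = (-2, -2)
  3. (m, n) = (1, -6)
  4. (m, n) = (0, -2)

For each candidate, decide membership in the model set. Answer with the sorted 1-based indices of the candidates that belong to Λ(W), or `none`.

Numerically τ ≈ 2.414214 and τ' = −1/τ ≈ -0.414214.
#1 (-3,-7): internal coord -3 + (-7)·τ' = -0.100505; -0.100505 ∈ [-0.7, 0.1) → IN Λ
#2 (-2,-2): internal coord -2 + (-2)·τ' = -1.171573; -1.171573 ∉ [-0.7, 0.1) → out
#3 (1,-6): internal coord 1 + (-6)·τ' = +3.485281; +3.485281 ∉ [-0.7, 0.1) → out
#4 (0,-2): internal coord 0 + (-2)·τ' = +0.828427; +0.828427 ∉ [-0.7, 0.1) → out

1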